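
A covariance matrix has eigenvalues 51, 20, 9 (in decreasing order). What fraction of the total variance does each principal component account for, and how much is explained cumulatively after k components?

Step 1 — total variance = trace(Sigma) = Σ λ_i = 51 + 20 + 9 = 80.

Step 2 — fraction explained by component i = λ_i / Σ λ:
  PC1: 51/80 = 0.6375
  PC2: 20/80 = 0.25
  PC3: 9/80 = 0.1125

Step 3 — cumulative fraction after k components = (λ_1 + ... + λ_k) / Σ λ:
  k = 1: 51/80 = 0.6375
  k = 2: (51 + 20)/80 = 71/80 = 0.8875
  k = 3: (51 + 20 + 9)/80 = 80/80 = 1

Summary (fraction, with percent):

explained: PC1 0.6375 (63.75%), PC2 0.25 (25%), PC3 0.1125 (11.25%);  cumulative: 0.6375, 0.8875, 1


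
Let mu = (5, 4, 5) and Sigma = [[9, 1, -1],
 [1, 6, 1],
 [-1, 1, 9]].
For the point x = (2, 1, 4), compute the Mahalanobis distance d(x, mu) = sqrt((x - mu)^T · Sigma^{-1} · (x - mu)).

Step 1 — centre the observation: (x - mu) = (-3, -3, -1).

Step 2 — invert Sigma (cofactor / det for 3×3, or solve directly):
  Sigma^{-1} = [[0.1152, -0.0217, 0.0152],
 [-0.0217, 0.1739, -0.0217],
 [0.0152, -0.0217, 0.1152]].

Step 3 — form the quadratic (x - mu)^T · Sigma^{-1} · (x - mu):
  Sigma^{-1} · (x - mu) = (-0.2957, -0.4348, -0.0957).
  (x - mu)^T · [Sigma^{-1} · (x - mu)] = (-3)·(-0.2957) + (-3)·(-0.4348) + (-1)·(-0.0957) = 2.287.

Step 4 — take square root: d = √(2.287) ≈ 1.5123.

d(x, mu) = √(2.287) ≈ 1.5123


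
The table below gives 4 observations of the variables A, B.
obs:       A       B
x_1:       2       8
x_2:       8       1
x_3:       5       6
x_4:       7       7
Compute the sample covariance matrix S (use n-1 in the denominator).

Step 1 — column means:
  mean(A) = (2 + 8 + 5 + 7) / 4 = 22/4 = 5.5
  mean(B) = (8 + 1 + 6 + 7) / 4 = 22/4 = 5.5

Step 2 — sample covariance S[i,j] = (1/(n-1)) · Σ_k (x_{k,i} - mean_i) · (x_{k,j} - mean_j), with n-1 = 3.
  S[A,A] = ((-3.5)·(-3.5) + (2.5)·(2.5) + (-0.5)·(-0.5) + (1.5)·(1.5)) / 3 = 21/3 = 7
  S[A,B] = ((-3.5)·(2.5) + (2.5)·(-4.5) + (-0.5)·(0.5) + (1.5)·(1.5)) / 3 = -18/3 = -6
  S[B,B] = ((2.5)·(2.5) + (-4.5)·(-4.5) + (0.5)·(0.5) + (1.5)·(1.5)) / 3 = 29/3 = 9.6667

S is symmetric (S[j,i] = S[i,j]). Assembling:

S = [[7, -6],
 [-6, 9.6667]]


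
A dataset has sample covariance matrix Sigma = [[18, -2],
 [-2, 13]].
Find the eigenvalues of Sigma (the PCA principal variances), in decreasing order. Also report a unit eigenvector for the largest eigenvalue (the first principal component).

Step 1 — characteristic polynomial of 2×2 Sigma:
  det(Sigma - λI) = λ² - trace · λ + det = 0.
  trace = 18 + 13 = 31, det = 18·13 - (-2)² = 230.
Step 2 — discriminant:
  Δ = trace² - 4·det = 961 - 920 = 41.
Step 3 — eigenvalues:
  λ = (trace ± √Δ)/2 = (31 ± 6.4031)/2,
  λ_1 = 18.7016,  λ_2 = 12.2984.

Step 4 — unit eigenvector for λ_1: solve (Sigma - λ_1 I)v = 0. First row:
  (18 - 18.7016)·v_x + (-2)·v_y = 0, i.e. (-0.7016)·v_x + (-2)·v_y = 0,
  so v ∝ (b, λ_1 - a) = (-2, 0.7016); multiply by -1 so the first entry is positive: u = (2, -0.7016).
  ||u|| = √((2)² + (-0.7016)²) = √(4.4922) ≈ 2.1195,
  v_1 = u/||u|| ≈ (0.9436, -0.331) (||v_1|| = 1).

λ_1 = 18.7016,  λ_2 = 12.2984;  v_1 ≈ (0.9436, -0.331)


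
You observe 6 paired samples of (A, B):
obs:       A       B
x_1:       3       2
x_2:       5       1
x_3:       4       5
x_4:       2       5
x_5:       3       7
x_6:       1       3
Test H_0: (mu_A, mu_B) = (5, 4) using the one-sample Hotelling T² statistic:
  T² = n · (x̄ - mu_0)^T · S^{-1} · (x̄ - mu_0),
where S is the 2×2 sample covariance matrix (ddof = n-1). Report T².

Step 1 — sample mean vector:
  mean(A) = (3 + 5 + 4 + 2 + 3 + 1) / 6 = 18/6 = 3
  mean(B) = (2 + 1 + 5 + 5 + 7 + 3) / 6 = 23/6 = 3.8333
  x̄ = (3, 3.8333),  deviation x̄ - mu_0 = (3, 3.8333) - (5, 4) = (-2, -0.1667).

Step 2 — sample covariance matrix, S[i,j] = (1/(n-1)) · Σ_k (x_{k,i} - mean_i) · (x_{k,j} - mean_j), divisor n-1 = 5:
  S[A,A] = ((0)·(0) + (2)·(2) + (1)·(1) + (-1)·(-1) + (0)·(0) + (-2)·(-2)) / 5 = 10/5 = 2
  S[A,B] = ((0)·(-1.8333) + (2)·(-2.8333) + (1)·(1.1667) + (-1)·(1.1667) + (0)·(3.1667) + (-2)·(-0.8333)) / 5 = -4/5 = -0.8
  S[B,B] = ((-1.8333)·(-1.8333) + (-2.8333)·(-2.8333) + (1.1667)·(1.1667) + (1.1667)·(1.1667) + (3.1667)·(3.1667) + (-0.8333)·(-0.8333)) / 5 = 24.8333/5 = 4.9667
  S = [[2, -0.8],
 [-0.8, 4.9667]].

Step 3 — invert S. det(S) = 2·4.9667 - (-0.8)² = 9.2933.
  S^{-1} = (1/det) · [[d, -b], [-b, a]] = [[0.5344, 0.0861],
 [0.0861, 0.2152]].

Step 4 — quadratic form (x̄ - mu_0)^T · S^{-1} · (x̄ - mu_0):
  S^{-1} · (x̄ - mu_0) = (-1.0832, -0.208),
  (x̄ - mu_0)^T · [...] = (-2)·(-1.0832) + (-0.1667)·(-0.208) = 2.2011.

Step 5 — scale by n: T² = 6 · 2.2011 = 13.2066.

T² ≈ 13.2066


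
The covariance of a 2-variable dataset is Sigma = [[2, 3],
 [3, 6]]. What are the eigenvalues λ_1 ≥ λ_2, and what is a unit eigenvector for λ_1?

Step 1 — characteristic polynomial of 2×2 Sigma:
  det(Sigma - λI) = λ² - trace · λ + det = 0.
  trace = 2 + 6 = 8, det = 2·6 - (3)² = 3.
Step 2 — discriminant:
  Δ = trace² - 4·det = 64 - 12 = 52.
Step 3 — eigenvalues:
  λ = (trace ± √Δ)/2 = (8 ± 7.2111)/2,
  λ_1 = 7.6056,  λ_2 = 0.3944.

Step 4 — unit eigenvector for λ_1: solve (Sigma - λ_1 I)v = 0. First row:
  (2 - 7.6056)·v_x + (3)·v_y = 0, i.e. (-5.6056)·v_x + (3)·v_y = 0,
  so v ∝ (b, λ_1 - a) = (3, 5.6056) = u.
  ||u|| = √((3)² + (5.6056)²) = √(40.4222) ≈ 6.3578,
  v_1 = u/||u|| ≈ (0.4719, 0.8817) (||v_1|| = 1).

λ_1 = 7.6056,  λ_2 = 0.3944;  v_1 ≈ (0.4719, 0.8817)


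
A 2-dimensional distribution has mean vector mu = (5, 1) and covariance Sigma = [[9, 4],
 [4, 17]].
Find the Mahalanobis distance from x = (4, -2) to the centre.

Step 1 — centre the observation: (x - mu) = (-1, -3).

Step 2 — invert Sigma. det(Sigma) = 9·17 - (4)² = 137.
  Sigma^{-1} = (1/det) · [[d, -b], [-b, a]] = [[0.1241, -0.0292],
 [-0.0292, 0.0657]].

Step 3 — form the quadratic (x - mu)^T · Sigma^{-1} · (x - mu):
  Sigma^{-1} · (x - mu) = (-0.0365, -0.1679).
  (x - mu)^T · [Sigma^{-1} · (x - mu)] = (-1)·(-0.0365) + (-3)·(-0.1679) = 0.5401.

Step 4 — take square root: d = √(0.5401) ≈ 0.7349.

d(x, mu) = √(0.5401) ≈ 0.7349


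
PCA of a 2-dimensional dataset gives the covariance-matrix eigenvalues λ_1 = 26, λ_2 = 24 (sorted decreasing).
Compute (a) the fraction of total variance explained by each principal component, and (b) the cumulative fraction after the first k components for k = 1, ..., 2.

Step 1 — total variance = trace(Sigma) = Σ λ_i = 26 + 24 = 50.

Step 2 — fraction explained by component i = λ_i / Σ λ:
  PC1: 26/50 = 0.52
  PC2: 24/50 = 0.48

Step 3 — cumulative fraction after k components = (λ_1 + ... + λ_k) / Σ λ:
  k = 1: 26/50 = 0.52
  k = 2: (26 + 24)/50 = 50/50 = 1

Summary (fraction, with percent):

explained: PC1 0.52 (52%), PC2 0.48 (48%);  cumulative: 0.52, 1


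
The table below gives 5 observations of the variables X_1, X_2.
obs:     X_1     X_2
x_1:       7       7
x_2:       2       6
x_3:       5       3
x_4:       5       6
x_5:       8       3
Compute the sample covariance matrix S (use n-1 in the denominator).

Step 1 — column means:
  mean(X_1) = (7 + 2 + 5 + 5 + 8) / 5 = 27/5 = 5.4
  mean(X_2) = (7 + 6 + 3 + 6 + 3) / 5 = 25/5 = 5

Step 2 — sample covariance S[i,j] = (1/(n-1)) · Σ_k (x_{k,i} - mean_i) · (x_{k,j} - mean_j), with n-1 = 4.
  S[X_1,X_1] = ((1.6)·(1.6) + (-3.4)·(-3.4) + (-0.4)·(-0.4) + (-0.4)·(-0.4) + (2.6)·(2.6)) / 4 = 21.2/4 = 5.3
  S[X_1,X_2] = ((1.6)·(2) + (-3.4)·(1) + (-0.4)·(-2) + (-0.4)·(1) + (2.6)·(-2)) / 4 = -5/4 = -1.25
  S[X_2,X_2] = ((2)·(2) + (1)·(1) + (-2)·(-2) + (1)·(1) + (-2)·(-2)) / 4 = 14/4 = 3.5

S is symmetric (S[j,i] = S[i,j]). Assembling:

S = [[5.3, -1.25],
 [-1.25, 3.5]]


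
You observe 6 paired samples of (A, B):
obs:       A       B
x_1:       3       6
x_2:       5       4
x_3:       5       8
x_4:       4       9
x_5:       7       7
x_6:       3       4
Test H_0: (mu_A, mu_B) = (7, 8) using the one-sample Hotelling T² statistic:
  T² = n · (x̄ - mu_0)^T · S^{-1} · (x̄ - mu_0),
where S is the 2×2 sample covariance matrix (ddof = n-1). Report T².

Step 1 — sample mean vector:
  mean(A) = (3 + 5 + 5 + 4 + 7 + 3) / 6 = 27/6 = 4.5
  mean(B) = (6 + 4 + 8 + 9 + 7 + 4) / 6 = 38/6 = 6.3333
  x̄ = (4.5, 6.3333),  deviation x̄ - mu_0 = (4.5, 6.3333) - (7, 8) = (-2.5, -1.6667).

Step 2 — sample covariance matrix, S[i,j] = (1/(n-1)) · Σ_k (x_{k,i} - mean_i) · (x_{k,j} - mean_j), divisor n-1 = 5:
  S[A,A] = ((-1.5)·(-1.5) + (0.5)·(0.5) + (0.5)·(0.5) + (-0.5)·(-0.5) + (2.5)·(2.5) + (-1.5)·(-1.5)) / 5 = 11.5/5 = 2.3
  S[A,B] = ((-1.5)·(-0.3333) + (0.5)·(-2.3333) + (0.5)·(1.6667) + (-0.5)·(2.6667) + (2.5)·(0.6667) + (-1.5)·(-2.3333)) / 5 = 4/5 = 0.8
  S[B,B] = ((-0.3333)·(-0.3333) + (-2.3333)·(-2.3333) + (1.6667)·(1.6667) + (2.6667)·(2.6667) + (0.6667)·(0.6667) + (-2.3333)·(-2.3333)) / 5 = 21.3333/5 = 4.2667
  S = [[2.3, 0.8],
 [0.8, 4.2667]].

Step 3 — invert S. det(S) = 2.3·4.2667 - (0.8)² = 9.1733.
  S^{-1} = (1/det) · [[d, -b], [-b, a]] = [[0.4651, -0.0872],
 [-0.0872, 0.2507]].

Step 4 — quadratic form (x̄ - mu_0)^T · S^{-1} · (x̄ - mu_0):
  S^{-1} · (x̄ - mu_0) = (-1.0174, -0.1999),
  (x̄ - mu_0)^T · [...] = (-2.5)·(-1.0174) + (-1.6667)·(-0.1999) = 2.8767.

Step 5 — scale by n: T² = 6 · 2.8767 = 17.2602.

T² ≈ 17.2602


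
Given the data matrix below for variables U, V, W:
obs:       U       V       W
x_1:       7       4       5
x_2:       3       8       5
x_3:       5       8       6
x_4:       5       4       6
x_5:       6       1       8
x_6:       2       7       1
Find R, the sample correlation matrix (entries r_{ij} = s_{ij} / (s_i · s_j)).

Step 1 — column means:
  mean(U) = (7 + 3 + 5 + 5 + 6 + 2) / 6 = 28/6 = 4.6667
  mean(V) = (4 + 8 + 8 + 4 + 1 + 7) / 6 = 32/6 = 5.3333
  mean(W) = (5 + 5 + 6 + 6 + 8 + 1) / 6 = 31/6 = 5.1667

Step 2 — sample variances and covariances s[i,j] = (1/(n-1)) · Σ_k (x_{k,i} - mean_i) · (x_{k,j} - mean_j), with n-1 = 5:
  s[U,U] = ((2.3333)·(2.3333) + (-1.6667)·(-1.6667) + (0.3333)·(0.3333) + (0.3333)·(0.3333) + (1.3333)·(1.3333) + (-2.6667)·(-2.6667)) / 5 = 17.3333/5 = 3.4667
  s[U,V] = ((2.3333)·(-1.3333) + (-1.6667)·(2.6667) + (0.3333)·(2.6667) + (0.3333)·(-1.3333) + (1.3333)·(-4.3333) + (-2.6667)·(1.6667)) / 5 = -17.3333/5 = -3.4667
  s[U,W] = ((2.3333)·(-0.1667) + (-1.6667)·(-0.1667) + (0.3333)·(0.8333) + (0.3333)·(0.8333) + (1.3333)·(2.8333) + (-2.6667)·(-4.1667)) / 5 = 15.3333/5 = 3.0667
  s[V,V] = ((-1.3333)·(-1.3333) + (2.6667)·(2.6667) + (2.6667)·(2.6667) + (-1.3333)·(-1.3333) + (-4.3333)·(-4.3333) + (1.6667)·(1.6667)) / 5 = 39.3333/5 = 7.8667
  s[V,W] = ((-1.3333)·(-0.1667) + (2.6667)·(-0.1667) + (2.6667)·(0.8333) + (-1.3333)·(0.8333) + (-4.3333)·(2.8333) + (1.6667)·(-4.1667)) / 5 = -18.3333/5 = -3.6667
  s[W,W] = ((-0.1667)·(-0.1667) + (-0.1667)·(-0.1667) + (0.8333)·(0.8333) + (0.8333)·(0.8333) + (2.8333)·(2.8333) + (-4.1667)·(-4.1667)) / 5 = 26.8333/5 = 5.3667
  Sample standard deviations s_i = √(s[i,i]):
  s(U) = √(3.4667) = 1.8619
  s(V) = √(7.8667) = 2.8048
  s(W) = √(5.3667) = 2.3166

Step 3 — r_{ij} = s_{ij} / (s_i · s_j):
  r[U,U] = 1 (diagonal).
  r[U,V] = -3.4667 / (1.8619 · 2.8048) = -3.4667 / 5.2222 = -0.6638
  r[U,W] = 3.0667 / (1.8619 · 2.3166) = 3.0667 / 4.3133 = 0.711
  r[V,V] = 1 (diagonal).
  r[V,W] = -3.6667 / (2.8048 · 2.3166) = -3.6667 / 6.4975 = -0.5643
  r[W,W] = 1 (diagonal).

R is symmetric with unit diagonal. Assembling:

R = [[1, -0.6638, 0.711],
 [-0.6638, 1, -0.5643],
 [0.711, -0.5643, 1]]


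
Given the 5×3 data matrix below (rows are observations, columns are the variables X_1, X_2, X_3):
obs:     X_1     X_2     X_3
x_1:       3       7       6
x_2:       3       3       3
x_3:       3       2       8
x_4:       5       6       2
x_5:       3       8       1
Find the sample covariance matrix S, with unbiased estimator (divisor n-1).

Step 1 — column means:
  mean(X_1) = (3 + 3 + 3 + 5 + 3) / 5 = 17/5 = 3.4
  mean(X_2) = (7 + 3 + 2 + 6 + 8) / 5 = 26/5 = 5.2
  mean(X_3) = (6 + 3 + 8 + 2 + 1) / 5 = 20/5 = 4

Step 2 — sample covariance S[i,j] = (1/(n-1)) · Σ_k (x_{k,i} - mean_i) · (x_{k,j} - mean_j), with n-1 = 4.
  S[X_1,X_1] = ((-0.4)·(-0.4) + (-0.4)·(-0.4) + (-0.4)·(-0.4) + (1.6)·(1.6) + (-0.4)·(-0.4)) / 4 = 3.2/4 = 0.8
  S[X_1,X_2] = ((-0.4)·(1.8) + (-0.4)·(-2.2) + (-0.4)·(-3.2) + (1.6)·(0.8) + (-0.4)·(2.8)) / 4 = 1.6/4 = 0.4
  S[X_1,X_3] = ((-0.4)·(2) + (-0.4)·(-1) + (-0.4)·(4) + (1.6)·(-2) + (-0.4)·(-3)) / 4 = -4/4 = -1
  S[X_2,X_2] = ((1.8)·(1.8) + (-2.2)·(-2.2) + (-3.2)·(-3.2) + (0.8)·(0.8) + (2.8)·(2.8)) / 4 = 26.8/4 = 6.7
  S[X_2,X_3] = ((1.8)·(2) + (-2.2)·(-1) + (-3.2)·(4) + (0.8)·(-2) + (2.8)·(-3)) / 4 = -17/4 = -4.25
  S[X_3,X_3] = ((2)·(2) + (-1)·(-1) + (4)·(4) + (-2)·(-2) + (-3)·(-3)) / 4 = 34/4 = 8.5

S is symmetric (S[j,i] = S[i,j]). Assembling:

S = [[0.8, 0.4, -1],
 [0.4, 6.7, -4.25],
 [-1, -4.25, 8.5]]


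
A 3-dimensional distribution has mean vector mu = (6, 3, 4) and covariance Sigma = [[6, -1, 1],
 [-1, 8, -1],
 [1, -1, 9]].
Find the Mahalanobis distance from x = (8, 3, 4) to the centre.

Step 1 — centre the observation: (x - mu) = (2, 0, 0).

Step 2 — invert Sigma (cofactor / det for 3×3, or solve directly):
  Sigma^{-1} = [[0.1727, 0.0195, -0.017],
 [0.0195, 0.129, 0.0122],
 [-0.017, 0.0122, 0.1144]].

Step 3 — form the quadratic (x - mu)^T · Sigma^{-1} · (x - mu):
  Sigma^{-1} · (x - mu) = (0.3455, 0.0389, -0.0341).
  (x - mu)^T · [Sigma^{-1} · (x - mu)] = (2)·(0.3455) + (0)·(0.0389) + (0)·(-0.0341) = 0.691.

Step 4 — take square root: d = √(0.691) ≈ 0.8313.

d(x, mu) = √(0.691) ≈ 0.8313


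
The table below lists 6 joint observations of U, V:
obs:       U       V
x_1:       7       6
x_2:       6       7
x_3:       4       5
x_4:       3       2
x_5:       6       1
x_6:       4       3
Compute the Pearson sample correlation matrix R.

Step 1 — column means:
  mean(U) = (7 + 6 + 4 + 3 + 6 + 4) / 6 = 30/6 = 5
  mean(V) = (6 + 7 + 5 + 2 + 1 + 3) / 6 = 24/6 = 4

Step 2 — sample variances and covariances s[i,j] = (1/(n-1)) · Σ_k (x_{k,i} - mean_i) · (x_{k,j} - mean_j), with n-1 = 5:
  s[U,U] = ((2)·(2) + (1)·(1) + (-1)·(-1) + (-2)·(-2) + (1)·(1) + (-1)·(-1)) / 5 = 12/5 = 2.4
  s[U,V] = ((2)·(2) + (1)·(3) + (-1)·(1) + (-2)·(-2) + (1)·(-3) + (-1)·(-1)) / 5 = 8/5 = 1.6
  s[V,V] = ((2)·(2) + (3)·(3) + (1)·(1) + (-2)·(-2) + (-3)·(-3) + (-1)·(-1)) / 5 = 28/5 = 5.6
  Sample standard deviations s_i = √(s[i,i]):
  s(U) = √(2.4) = 1.5492
  s(V) = √(5.6) = 2.3664

Step 3 — r_{ij} = s_{ij} / (s_i · s_j):
  r[U,U] = 1 (diagonal).
  r[U,V] = 1.6 / (1.5492 · 2.3664) = 1.6 / 3.6661 = 0.4364
  r[V,V] = 1 (diagonal).

R is symmetric with unit diagonal. Assembling:

R = [[1, 0.4364],
 [0.4364, 1]]


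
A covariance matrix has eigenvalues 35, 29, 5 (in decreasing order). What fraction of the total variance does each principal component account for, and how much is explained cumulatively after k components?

Step 1 — total variance = trace(Sigma) = Σ λ_i = 35 + 29 + 5 = 69.

Step 2 — fraction explained by component i = λ_i / Σ λ:
  PC1: 35/69 = 0.5072
  PC2: 29/69 = 0.4203
  PC3: 5/69 = 0.0725

Step 3 — cumulative fraction after k components = (λ_1 + ... + λ_k) / Σ λ:
  k = 1: 35/69 = 0.5072
  k = 2: (35 + 29)/69 = 64/69 = 0.9275
  k = 3: (35 + 29 + 5)/69 = 69/69 = 1

Summary (fraction, with percent):

explained: PC1 0.5072 (50.72%), PC2 0.4203 (42.03%), PC3 0.0725 (7.25%);  cumulative: 0.5072, 0.9275, 1


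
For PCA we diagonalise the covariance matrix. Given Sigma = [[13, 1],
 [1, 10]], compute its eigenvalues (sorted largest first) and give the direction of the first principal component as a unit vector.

Step 1 — characteristic polynomial of 2×2 Sigma:
  det(Sigma - λI) = λ² - trace · λ + det = 0.
  trace = 13 + 10 = 23, det = 13·10 - (1)² = 129.
Step 2 — discriminant:
  Δ = trace² - 4·det = 529 - 516 = 13.
Step 3 — eigenvalues:
  λ = (trace ± √Δ)/2 = (23 ± 3.6056)/2,
  λ_1 = 13.3028,  λ_2 = 9.6972.

Step 4 — unit eigenvector for λ_1: solve (Sigma - λ_1 I)v = 0. First row:
  (13 - 13.3028)·v_x + (1)·v_y = 0, i.e. (-0.3028)·v_x + (1)·v_y = 0,
  so v ∝ (b, λ_1 - a) = (1, 0.3028) = u.
  ||u|| = √((1)² + (0.3028)²) = √(1.0917) ≈ 1.0448,
  v_1 = u/||u|| ≈ (0.9571, 0.2898) (||v_1|| = 1).

λ_1 = 13.3028,  λ_2 = 9.6972;  v_1 ≈ (0.9571, 0.2898)


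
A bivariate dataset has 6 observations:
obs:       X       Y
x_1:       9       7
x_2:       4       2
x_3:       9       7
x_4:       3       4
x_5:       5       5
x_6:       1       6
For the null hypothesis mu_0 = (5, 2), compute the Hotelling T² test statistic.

Step 1 — sample mean vector:
  mean(X) = (9 + 4 + 9 + 3 + 5 + 1) / 6 = 31/6 = 5.1667
  mean(Y) = (7 + 2 + 7 + 4 + 5 + 6) / 6 = 31/6 = 5.1667
  x̄ = (5.1667, 5.1667),  deviation x̄ - mu_0 = (5.1667, 5.1667) - (5, 2) = (0.1667, 3.1667).

Step 2 — sample covariance matrix, S[i,j] = (1/(n-1)) · Σ_k (x_{k,i} - mean_i) · (x_{k,j} - mean_j), divisor n-1 = 5:
  S[X,X] = ((3.8333)·(3.8333) + (-1.1667)·(-1.1667) + (3.8333)·(3.8333) + (-2.1667)·(-2.1667) + (-0.1667)·(-0.1667) + (-4.1667)·(-4.1667)) / 5 = 52.8333/5 = 10.5667
  S[X,Y] = ((3.8333)·(1.8333) + (-1.1667)·(-3.1667) + (3.8333)·(1.8333) + (-2.1667)·(-1.1667) + (-0.1667)·(-0.1667) + (-4.1667)·(0.8333)) / 5 = 16.8333/5 = 3.3667
  S[Y,Y] = ((1.8333)·(1.8333) + (-3.1667)·(-3.1667) + (1.8333)·(1.8333) + (-1.1667)·(-1.1667) + (-0.1667)·(-0.1667) + (0.8333)·(0.8333)) / 5 = 18.8333/5 = 3.7667
  S = [[10.5667, 3.3667],
 [3.3667, 3.7667]].

Step 3 — invert S. det(S) = 10.5667·3.7667 - (3.3667)² = 28.4667.
  S^{-1} = (1/det) · [[d, -b], [-b, a]] = [[0.1323, -0.1183],
 [-0.1183, 0.3712]].

Step 4 — quadratic form (x̄ - mu_0)^T · S^{-1} · (x̄ - mu_0):
  S^{-1} · (x̄ - mu_0) = (-0.3525, 1.1557),
  (x̄ - mu_0)^T · [...] = (0.1667)·(-0.3525) + (3.1667)·(1.1557) = 3.6011.

Step 5 — scale by n: T² = 6 · 3.6011 = 21.6066.

T² ≈ 21.6066


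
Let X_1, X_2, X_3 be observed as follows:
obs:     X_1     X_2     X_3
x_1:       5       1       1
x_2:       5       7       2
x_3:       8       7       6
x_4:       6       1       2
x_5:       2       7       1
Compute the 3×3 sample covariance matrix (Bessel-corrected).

Step 1 — column means:
  mean(X_1) = (5 + 5 + 8 + 6 + 2) / 5 = 26/5 = 5.2
  mean(X_2) = (1 + 7 + 7 + 1 + 7) / 5 = 23/5 = 4.6
  mean(X_3) = (1 + 2 + 6 + 2 + 1) / 5 = 12/5 = 2.4

Step 2 — sample covariance S[i,j] = (1/(n-1)) · Σ_k (x_{k,i} - mean_i) · (x_{k,j} - mean_j), with n-1 = 4.
  S[X_1,X_1] = ((-0.2)·(-0.2) + (-0.2)·(-0.2) + (2.8)·(2.8) + (0.8)·(0.8) + (-3.2)·(-3.2)) / 4 = 18.8/4 = 4.7
  S[X_1,X_2] = ((-0.2)·(-3.6) + (-0.2)·(2.4) + (2.8)·(2.4) + (0.8)·(-3.6) + (-3.2)·(2.4)) / 4 = -3.6/4 = -0.9
  S[X_1,X_3] = ((-0.2)·(-1.4) + (-0.2)·(-0.4) + (2.8)·(3.6) + (0.8)·(-0.4) + (-3.2)·(-1.4)) / 4 = 14.6/4 = 3.65
  S[X_2,X_2] = ((-3.6)·(-3.6) + (2.4)·(2.4) + (2.4)·(2.4) + (-3.6)·(-3.6) + (2.4)·(2.4)) / 4 = 43.2/4 = 10.8
  S[X_2,X_3] = ((-3.6)·(-1.4) + (2.4)·(-0.4) + (2.4)·(3.6) + (-3.6)·(-0.4) + (2.4)·(-1.4)) / 4 = 10.8/4 = 2.7
  S[X_3,X_3] = ((-1.4)·(-1.4) + (-0.4)·(-0.4) + (3.6)·(3.6) + (-0.4)·(-0.4) + (-1.4)·(-1.4)) / 4 = 17.2/4 = 4.3

S is symmetric (S[j,i] = S[i,j]). Assembling:

S = [[4.7, -0.9, 3.65],
 [-0.9, 10.8, 2.7],
 [3.65, 2.7, 4.3]]


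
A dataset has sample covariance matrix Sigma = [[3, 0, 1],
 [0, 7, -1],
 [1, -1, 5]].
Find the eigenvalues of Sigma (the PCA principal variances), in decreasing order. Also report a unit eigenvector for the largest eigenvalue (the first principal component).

Step 1 — characteristic polynomial p(λ) = det(λI - Sigma) = λ³ - tr·λ² + c_1·λ - det, where tr = trace, c_1 = sum of the principal 2×2 minors, det = det(Sigma):
  tr = 3 + 7 + 5 = 15,
  c_1 = (3·7 - (0)²) + (3·5 - (1)²) + (7·5 - (-1)²) = 21 + 14 + 34 = 69,
  det = 3·(7·5 - (-1)²) - (0)·((0)·5 - (-1)·(1)) + (1)·((0)·(-1) - 7·(1)) = 3·(34) - (0)·(1) + (1)·(-7) = 95.
  So p(λ) = λ³ - 15λ² + 69λ - 95.
Step 2 — look for an integer root (rational root theorem: any rational root is an integer divisor of 95). Testing λ = 5:
  p(5) = 125 - 375 + 345 - 95 = 0  ✓
  Dividing out (λ - 5): p(λ) = (λ - 5)(λ² - 10λ + 19).
Step 3 — remaining eigenvalues from the quadratic λ² - 10λ + 19 = 0:
  Δ = 10² - 4·19 = 100 - 76 = 24,  λ = (10 ± √24)/2 = (10 ± 4.899)/2 ≈ 7.4495 or 2.5505.
  Sorted: λ_1 = 7.4495,  λ_2 = 5,  λ_3 = 2.5505  (check: sum = 15 = tr ✓).

Step 4 — unit eigenvector for λ_1 ≈ 7.4495: v spans the null space of (Sigma - λ_1 I), whose rows are
  r_1 = (-4.4495, 0, 1),  r_2 = (0, -0.4495, -1),  r_3 = (1, -1, -2.4495).
  v is orthogonal to every row, so take v ∝ r_1 × r_2 = ((0)·(-1) - (1)·(-0.4495), (1)·(0) - (-4.4495)·(-1), (-4.4495)·(-0.4495) - (0)·(0)) ≈ (0.4495, -4.4495, 2).
  Let u = (0.4495, -4.4495, 2).
  ||u|| = √((0.4495)² + (-4.4495)² + (2)²) = √(24) ≈ 4.899,  v_1 = u/||u|| ≈ (0.0918, -0.9082, 0.4082) (||v_1|| = 1).

λ_1 = 7.4495,  λ_2 = 5,  λ_3 = 2.5505;  v_1 ≈ (0.0918, -0.9082, 0.4082)


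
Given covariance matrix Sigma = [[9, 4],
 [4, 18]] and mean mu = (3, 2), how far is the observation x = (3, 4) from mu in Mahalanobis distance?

Step 1 — centre the observation: (x - mu) = (0, 2).

Step 2 — invert Sigma. det(Sigma) = 9·18 - (4)² = 146.
  Sigma^{-1} = (1/det) · [[d, -b], [-b, a]] = [[0.1233, -0.0274],
 [-0.0274, 0.0616]].

Step 3 — form the quadratic (x - mu)^T · Sigma^{-1} · (x - mu):
  Sigma^{-1} · (x - mu) = (-0.0548, 0.1233).
  (x - mu)^T · [Sigma^{-1} · (x - mu)] = (0)·(-0.0548) + (2)·(0.1233) = 0.2466.

Step 4 — take square root: d = √(0.2466) ≈ 0.4966.

d(x, mu) = √(0.2466) ≈ 0.4966


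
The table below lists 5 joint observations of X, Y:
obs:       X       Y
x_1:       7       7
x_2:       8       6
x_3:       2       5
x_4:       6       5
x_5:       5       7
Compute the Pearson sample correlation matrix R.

Step 1 — column means:
  mean(X) = (7 + 8 + 2 + 6 + 5) / 5 = 28/5 = 5.6
  mean(Y) = (7 + 6 + 5 + 5 + 7) / 5 = 30/5 = 6

Step 2 — sample variances and covariances s[i,j] = (1/(n-1)) · Σ_k (x_{k,i} - mean_i) · (x_{k,j} - mean_j), with n-1 = 4:
  s[X,X] = ((1.4)·(1.4) + (2.4)·(2.4) + (-3.6)·(-3.6) + (0.4)·(0.4) + (-0.6)·(-0.6)) / 4 = 21.2/4 = 5.3
  s[X,Y] = ((1.4)·(1) + (2.4)·(0) + (-3.6)·(-1) + (0.4)·(-1) + (-0.6)·(1)) / 4 = 4/4 = 1
  s[Y,Y] = ((1)·(1) + (0)·(0) + (-1)·(-1) + (-1)·(-1) + (1)·(1)) / 4 = 4/4 = 1
  Sample standard deviations s_i = √(s[i,i]):
  s(X) = √(5.3) = 2.3022
  s(Y) = √(1) = 1

Step 3 — r_{ij} = s_{ij} / (s_i · s_j):
  r[X,X] = 1 (diagonal).
  r[X,Y] = 1 / (2.3022 · 1) = 1 / 2.3022 = 0.4344
  r[Y,Y] = 1 (diagonal).

R is symmetric with unit diagonal. Assembling:

R = [[1, 0.4344],
 [0.4344, 1]]


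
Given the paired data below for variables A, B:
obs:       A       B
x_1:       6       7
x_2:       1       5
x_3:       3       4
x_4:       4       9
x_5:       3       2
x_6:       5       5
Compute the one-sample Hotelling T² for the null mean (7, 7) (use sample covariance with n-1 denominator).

Step 1 — sample mean vector:
  mean(A) = (6 + 1 + 3 + 4 + 3 + 5) / 6 = 22/6 = 3.6667
  mean(B) = (7 + 5 + 4 + 9 + 2 + 5) / 6 = 32/6 = 5.3333
  x̄ = (3.6667, 5.3333),  deviation x̄ - mu_0 = (3.6667, 5.3333) - (7, 7) = (-3.3333, -1.6667).

Step 2 — sample covariance matrix, S[i,j] = (1/(n-1)) · Σ_k (x_{k,i} - mean_i) · (x_{k,j} - mean_j), divisor n-1 = 5:
  S[A,A] = ((2.3333)·(2.3333) + (-2.6667)·(-2.6667) + (-0.6667)·(-0.6667) + (0.3333)·(0.3333) + (-0.6667)·(-0.6667) + (1.3333)·(1.3333)) / 5 = 15.3333/5 = 3.0667
  S[A,B] = ((2.3333)·(1.6667) + (-2.6667)·(-0.3333) + (-0.6667)·(-1.3333) + (0.3333)·(3.6667) + (-0.6667)·(-3.3333) + (1.3333)·(-0.3333)) / 5 = 8.6667/5 = 1.7333
  S[B,B] = ((1.6667)·(1.6667) + (-0.3333)·(-0.3333) + (-1.3333)·(-1.3333) + (3.6667)·(3.6667) + (-3.3333)·(-3.3333) + (-0.3333)·(-0.3333)) / 5 = 29.3333/5 = 5.8667
  S = [[3.0667, 1.7333],
 [1.7333, 5.8667]].

Step 3 — invert S. det(S) = 3.0667·5.8667 - (1.7333)² = 14.9867.
  S^{-1} = (1/det) · [[d, -b], [-b, a]] = [[0.3915, -0.1157],
 [-0.1157, 0.2046]].

Step 4 — quadratic form (x̄ - mu_0)^T · S^{-1} · (x̄ - mu_0):
  S^{-1} · (x̄ - mu_0) = (-1.1121, 0.0445),
  (x̄ - mu_0)^T · [...] = (-3.3333)·(-1.1121) + (-1.6667)·(0.0445) = 3.6329.

Step 5 — scale by n: T² = 6 · 3.6329 = 21.7972.

T² ≈ 21.7972


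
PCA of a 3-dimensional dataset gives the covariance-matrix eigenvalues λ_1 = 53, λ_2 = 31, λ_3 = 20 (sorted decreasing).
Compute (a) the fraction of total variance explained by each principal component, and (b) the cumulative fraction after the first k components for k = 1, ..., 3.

Step 1 — total variance = trace(Sigma) = Σ λ_i = 53 + 31 + 20 = 104.

Step 2 — fraction explained by component i = λ_i / Σ λ:
  PC1: 53/104 = 0.5096
  PC2: 31/104 = 0.2981
  PC3: 20/104 = 0.1923

Step 3 — cumulative fraction after k components = (λ_1 + ... + λ_k) / Σ λ:
  k = 1: 53/104 = 0.5096
  k = 2: (53 + 31)/104 = 84/104 = 0.8077
  k = 3: (53 + 31 + 20)/104 = 104/104 = 1

Summary (fraction, with percent):

explained: PC1 0.5096 (50.96%), PC2 0.2981 (29.81%), PC3 0.1923 (19.23%);  cumulative: 0.5096, 0.8077, 1


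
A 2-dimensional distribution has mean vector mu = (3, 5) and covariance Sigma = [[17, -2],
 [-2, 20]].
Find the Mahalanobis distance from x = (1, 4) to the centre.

Step 1 — centre the observation: (x - mu) = (-2, -1).

Step 2 — invert Sigma. det(Sigma) = 17·20 - (-2)² = 336.
  Sigma^{-1} = (1/det) · [[d, -b], [-b, a]] = [[0.0595, 0.006],
 [0.006, 0.0506]].

Step 3 — form the quadratic (x - mu)^T · Sigma^{-1} · (x - mu):
  Sigma^{-1} · (x - mu) = (-0.125, -0.0625).
  (x - mu)^T · [Sigma^{-1} · (x - mu)] = (-2)·(-0.125) + (-1)·(-0.0625) = 0.3125.

Step 4 — take square root: d = √(0.3125) ≈ 0.559.

d(x, mu) = √(0.3125) ≈ 0.559


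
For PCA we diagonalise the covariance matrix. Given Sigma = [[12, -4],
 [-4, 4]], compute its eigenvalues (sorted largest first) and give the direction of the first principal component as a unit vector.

Step 1 — characteristic polynomial of 2×2 Sigma:
  det(Sigma - λI) = λ² - trace · λ + det = 0.
  trace = 12 + 4 = 16, det = 12·4 - (-4)² = 32.
Step 2 — discriminant:
  Δ = trace² - 4·det = 256 - 128 = 128.
Step 3 — eigenvalues:
  λ = (trace ± √Δ)/2 = (16 ± 11.3137)/2,
  λ_1 = 13.6569,  λ_2 = 2.3431.

Step 4 — unit eigenvector for λ_1: solve (Sigma - λ_1 I)v = 0. First row:
  (12 - 13.6569)·v_x + (-4)·v_y = 0, i.e. (-1.6569)·v_x + (-4)·v_y = 0,
  so v ∝ (b, λ_1 - a) = (-4, 1.6569); multiply by -1 so the first entry is positive: u = (4, -1.6569).
  ||u|| = √((4)² + (-1.6569)²) = √(18.7452) ≈ 4.3296,
  v_1 = u/||u|| ≈ (0.9239, -0.3827) (||v_1|| = 1).

λ_1 = 13.6569,  λ_2 = 2.3431;  v_1 ≈ (0.9239, -0.3827)


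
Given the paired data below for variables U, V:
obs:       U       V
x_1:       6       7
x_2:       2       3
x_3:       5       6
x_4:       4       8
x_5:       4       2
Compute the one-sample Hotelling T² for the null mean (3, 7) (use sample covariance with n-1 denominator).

Step 1 — sample mean vector:
  mean(U) = (6 + 2 + 5 + 4 + 4) / 5 = 21/5 = 4.2
  mean(V) = (7 + 3 + 6 + 8 + 2) / 5 = 26/5 = 5.2
  x̄ = (4.2, 5.2),  deviation x̄ - mu_0 = (4.2, 5.2) - (3, 7) = (1.2, -1.8).

Step 2 — sample covariance matrix, S[i,j] = (1/(n-1)) · Σ_k (x_{k,i} - mean_i) · (x_{k,j} - mean_j), divisor n-1 = 4:
  S[U,U] = ((1.8)·(1.8) + (-2.2)·(-2.2) + (0.8)·(0.8) + (-0.2)·(-0.2) + (-0.2)·(-0.2)) / 4 = 8.8/4 = 2.2
  S[U,V] = ((1.8)·(1.8) + (-2.2)·(-2.2) + (0.8)·(0.8) + (-0.2)·(2.8) + (-0.2)·(-3.2)) / 4 = 8.8/4 = 2.2
  S[V,V] = ((1.8)·(1.8) + (-2.2)·(-2.2) + (0.8)·(0.8) + (2.8)·(2.8) + (-3.2)·(-3.2)) / 4 = 26.8/4 = 6.7
  S = [[2.2, 2.2],
 [2.2, 6.7]].

Step 3 — invert S. det(S) = 2.2·6.7 - (2.2)² = 9.9.
  S^{-1} = (1/det) · [[d, -b], [-b, a]] = [[0.6768, -0.2222],
 [-0.2222, 0.2222]].

Step 4 — quadratic form (x̄ - mu_0)^T · S^{-1} · (x̄ - mu_0):
  S^{-1} · (x̄ - mu_0) = (1.2121, -0.6667),
  (x̄ - mu_0)^T · [...] = (1.2)·(1.2121) + (-1.8)·(-0.6667) = 2.6545.

Step 5 — scale by n: T² = 5 · 2.6545 = 13.2727.

T² ≈ 13.2727


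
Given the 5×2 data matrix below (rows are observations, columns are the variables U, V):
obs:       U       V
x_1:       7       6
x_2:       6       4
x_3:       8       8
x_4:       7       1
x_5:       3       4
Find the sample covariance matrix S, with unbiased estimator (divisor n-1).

Step 1 — column means:
  mean(U) = (7 + 6 + 8 + 7 + 3) / 5 = 31/5 = 6.2
  mean(V) = (6 + 4 + 8 + 1 + 4) / 5 = 23/5 = 4.6

Step 2 — sample covariance S[i,j] = (1/(n-1)) · Σ_k (x_{k,i} - mean_i) · (x_{k,j} - mean_j), with n-1 = 4.
  S[U,U] = ((0.8)·(0.8) + (-0.2)·(-0.2) + (1.8)·(1.8) + (0.8)·(0.8) + (-3.2)·(-3.2)) / 4 = 14.8/4 = 3.7
  S[U,V] = ((0.8)·(1.4) + (-0.2)·(-0.6) + (1.8)·(3.4) + (0.8)·(-3.6) + (-3.2)·(-0.6)) / 4 = 6.4/4 = 1.6
  S[V,V] = ((1.4)·(1.4) + (-0.6)·(-0.6) + (3.4)·(3.4) + (-3.6)·(-3.6) + (-0.6)·(-0.6)) / 4 = 27.2/4 = 6.8

S is symmetric (S[j,i] = S[i,j]). Assembling:

S = [[3.7, 1.6],
 [1.6, 6.8]]


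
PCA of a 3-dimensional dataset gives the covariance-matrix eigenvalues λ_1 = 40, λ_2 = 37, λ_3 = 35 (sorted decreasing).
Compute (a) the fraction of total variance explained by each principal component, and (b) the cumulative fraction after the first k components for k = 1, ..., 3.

Step 1 — total variance = trace(Sigma) = Σ λ_i = 40 + 37 + 35 = 112.

Step 2 — fraction explained by component i = λ_i / Σ λ:
  PC1: 40/112 = 0.3571
  PC2: 37/112 = 0.3304
  PC3: 35/112 = 0.3125

Step 3 — cumulative fraction after k components = (λ_1 + ... + λ_k) / Σ λ:
  k = 1: 40/112 = 0.3571
  k = 2: (40 + 37)/112 = 77/112 = 0.6875
  k = 3: (40 + 37 + 35)/112 = 112/112 = 1

Summary (fraction, with percent):

explained: PC1 0.3571 (35.71%), PC2 0.3304 (33.04%), PC3 0.3125 (31.25%);  cumulative: 0.3571, 0.6875, 1


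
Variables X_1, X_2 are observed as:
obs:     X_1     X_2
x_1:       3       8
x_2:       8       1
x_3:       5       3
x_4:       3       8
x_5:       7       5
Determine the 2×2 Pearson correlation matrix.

Step 1 — column means:
  mean(X_1) = (3 + 8 + 5 + 3 + 7) / 5 = 26/5 = 5.2
  mean(X_2) = (8 + 1 + 3 + 8 + 5) / 5 = 25/5 = 5

Step 2 — sample variances and covariances s[i,j] = (1/(n-1)) · Σ_k (x_{k,i} - mean_i) · (x_{k,j} - mean_j), with n-1 = 4:
  s[X_1,X_1] = ((-2.2)·(-2.2) + (2.8)·(2.8) + (-0.2)·(-0.2) + (-2.2)·(-2.2) + (1.8)·(1.8)) / 4 = 20.8/4 = 5.2
  s[X_1,X_2] = ((-2.2)·(3) + (2.8)·(-4) + (-0.2)·(-2) + (-2.2)·(3) + (1.8)·(0)) / 4 = -24/4 = -6
  s[X_2,X_2] = ((3)·(3) + (-4)·(-4) + (-2)·(-2) + (3)·(3) + (0)·(0)) / 4 = 38/4 = 9.5
  Sample standard deviations s_i = √(s[i,i]):
  s(X_1) = √(5.2) = 2.2804
  s(X_2) = √(9.5) = 3.0822

Step 3 — r_{ij} = s_{ij} / (s_i · s_j):
  r[X_1,X_1] = 1 (diagonal).
  r[X_1,X_2] = -6 / (2.2804 · 3.0822) = -6 / 7.0285 = -0.8537
  r[X_2,X_2] = 1 (diagonal).

R is symmetric with unit diagonal. Assembling:

R = [[1, -0.8537],
 [-0.8537, 1]]


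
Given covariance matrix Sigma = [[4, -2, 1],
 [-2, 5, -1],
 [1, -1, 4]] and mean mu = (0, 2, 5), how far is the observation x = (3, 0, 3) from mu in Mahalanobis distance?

Step 1 — centre the observation: (x - mu) = (3, -2, -2).

Step 2 — invert Sigma (cofactor / det for 3×3, or solve directly):
  Sigma^{-1} = [[0.322, 0.1186, -0.0508],
 [0.1186, 0.2542, 0.0339],
 [-0.0508, 0.0339, 0.2712]].

Step 3 — form the quadratic (x - mu)^T · Sigma^{-1} · (x - mu):
  Sigma^{-1} · (x - mu) = (0.8305, -0.2203, -0.7627).
  (x - mu)^T · [Sigma^{-1} · (x - mu)] = (3)·(0.8305) + (-2)·(-0.2203) + (-2)·(-0.7627) = 4.4576.

Step 4 — take square root: d = √(4.4576) ≈ 2.1113.

d(x, mu) = √(4.4576) ≈ 2.1113


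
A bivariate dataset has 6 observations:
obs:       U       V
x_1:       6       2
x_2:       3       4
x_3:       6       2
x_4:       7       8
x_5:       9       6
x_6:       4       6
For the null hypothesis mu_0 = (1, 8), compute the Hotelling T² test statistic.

Step 1 — sample mean vector:
  mean(U) = (6 + 3 + 6 + 7 + 9 + 4) / 6 = 35/6 = 5.8333
  mean(V) = (2 + 4 + 2 + 8 + 6 + 6) / 6 = 28/6 = 4.6667
  x̄ = (5.8333, 4.6667),  deviation x̄ - mu_0 = (5.8333, 4.6667) - (1, 8) = (4.8333, -3.3333).

Step 2 — sample covariance matrix, S[i,j] = (1/(n-1)) · Σ_k (x_{k,i} - mean_i) · (x_{k,j} - mean_j), divisor n-1 = 5:
  S[U,U] = ((0.1667)·(0.1667) + (-2.8333)·(-2.8333) + (0.1667)·(0.1667) + (1.1667)·(1.1667) + (3.1667)·(3.1667) + (-1.8333)·(-1.8333)) / 5 = 22.8333/5 = 4.5667
  S[U,V] = ((0.1667)·(-2.6667) + (-2.8333)·(-0.6667) + (0.1667)·(-2.6667) + (1.1667)·(3.3333) + (3.1667)·(1.3333) + (-1.8333)·(1.3333)) / 5 = 6.6667/5 = 1.3333
  S[V,V] = ((-2.6667)·(-2.6667) + (-0.6667)·(-0.6667) + (-2.6667)·(-2.6667) + (3.3333)·(3.3333) + (1.3333)·(1.3333) + (1.3333)·(1.3333)) / 5 = 29.3333/5 = 5.8667
  S = [[4.5667, 1.3333],
 [1.3333, 5.8667]].

Step 3 — invert S. det(S) = 4.5667·5.8667 - (1.3333)² = 25.0133.
  S^{-1} = (1/det) · [[d, -b], [-b, a]] = [[0.2345, -0.0533],
 [-0.0533, 0.1826]].

Step 4 — quadratic form (x̄ - mu_0)^T · S^{-1} · (x̄ - mu_0):
  S^{-1} · (x̄ - mu_0) = (1.3113, -0.8662),
  (x̄ - mu_0)^T · [...] = (4.8333)·(1.3113) + (-3.3333)·(-0.8662) = 9.2253.

Step 5 — scale by n: T² = 6 · 9.2253 = 55.3518.

T² ≈ 55.3518


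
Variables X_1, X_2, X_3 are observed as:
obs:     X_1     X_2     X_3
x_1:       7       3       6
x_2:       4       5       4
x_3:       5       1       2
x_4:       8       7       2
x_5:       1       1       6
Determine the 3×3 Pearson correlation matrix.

Step 1 — column means:
  mean(X_1) = (7 + 4 + 5 + 8 + 1) / 5 = 25/5 = 5
  mean(X_2) = (3 + 5 + 1 + 7 + 1) / 5 = 17/5 = 3.4
  mean(X_3) = (6 + 4 + 2 + 2 + 6) / 5 = 20/5 = 4

Step 2 — sample variances and covariances s[i,j] = (1/(n-1)) · Σ_k (x_{k,i} - mean_i) · (x_{k,j} - mean_j), with n-1 = 4:
  s[X_1,X_1] = ((2)·(2) + (-1)·(-1) + (0)·(0) + (3)·(3) + (-4)·(-4)) / 4 = 30/4 = 7.5
  s[X_1,X_2] = ((2)·(-0.4) + (-1)·(1.6) + (0)·(-2.4) + (3)·(3.6) + (-4)·(-2.4)) / 4 = 18/4 = 4.5
  s[X_1,X_3] = ((2)·(2) + (-1)·(0) + (0)·(-2) + (3)·(-2) + (-4)·(2)) / 4 = -10/4 = -2.5
  s[X_2,X_2] = ((-0.4)·(-0.4) + (1.6)·(1.6) + (-2.4)·(-2.4) + (3.6)·(3.6) + (-2.4)·(-2.4)) / 4 = 27.2/4 = 6.8
  s[X_2,X_3] = ((-0.4)·(2) + (1.6)·(0) + (-2.4)·(-2) + (3.6)·(-2) + (-2.4)·(2)) / 4 = -8/4 = -2
  s[X_3,X_3] = ((2)·(2) + (0)·(0) + (-2)·(-2) + (-2)·(-2) + (2)·(2)) / 4 = 16/4 = 4
  Sample standard deviations s_i = √(s[i,i]):
  s(X_1) = √(7.5) = 2.7386
  s(X_2) = √(6.8) = 2.6077
  s(X_3) = √(4) = 2

Step 3 — r_{ij} = s_{ij} / (s_i · s_j):
  r[X_1,X_1] = 1 (diagonal).
  r[X_1,X_2] = 4.5 / (2.7386 · 2.6077) = 4.5 / 7.1414 = 0.6301
  r[X_1,X_3] = -2.5 / (2.7386 · 2) = -2.5 / 5.4772 = -0.4564
  r[X_2,X_2] = 1 (diagonal).
  r[X_2,X_3] = -2 / (2.6077 · 2) = -2 / 5.2154 = -0.3835
  r[X_3,X_3] = 1 (diagonal).

R is symmetric with unit diagonal. Assembling:

R = [[1, 0.6301, -0.4564],
 [0.6301, 1, -0.3835],
 [-0.4564, -0.3835, 1]]


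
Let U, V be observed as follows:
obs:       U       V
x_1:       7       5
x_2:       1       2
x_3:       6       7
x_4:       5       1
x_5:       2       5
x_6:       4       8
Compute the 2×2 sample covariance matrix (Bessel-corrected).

Step 1 — column means:
  mean(U) = (7 + 1 + 6 + 5 + 2 + 4) / 6 = 25/6 = 4.1667
  mean(V) = (5 + 2 + 7 + 1 + 5 + 8) / 6 = 28/6 = 4.6667

Step 2 — sample covariance S[i,j] = (1/(n-1)) · Σ_k (x_{k,i} - mean_i) · (x_{k,j} - mean_j), with n-1 = 5.
  S[U,U] = ((2.8333)·(2.8333) + (-3.1667)·(-3.1667) + (1.8333)·(1.8333) + (0.8333)·(0.8333) + (-2.1667)·(-2.1667) + (-0.1667)·(-0.1667)) / 5 = 26.8333/5 = 5.3667
  S[U,V] = ((2.8333)·(0.3333) + (-3.1667)·(-2.6667) + (1.8333)·(2.3333) + (0.8333)·(-3.6667) + (-2.1667)·(0.3333) + (-0.1667)·(3.3333)) / 5 = 9.3333/5 = 1.8667
  S[V,V] = ((0.3333)·(0.3333) + (-2.6667)·(-2.6667) + (2.3333)·(2.3333) + (-3.6667)·(-3.6667) + (0.3333)·(0.3333) + (3.3333)·(3.3333)) / 5 = 37.3333/5 = 7.4667

S is symmetric (S[j,i] = S[i,j]). Assembling:

S = [[5.3667, 1.8667],
 [1.8667, 7.4667]]


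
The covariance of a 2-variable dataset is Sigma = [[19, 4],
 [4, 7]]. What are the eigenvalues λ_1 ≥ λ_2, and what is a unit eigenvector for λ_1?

Step 1 — characteristic polynomial of 2×2 Sigma:
  det(Sigma - λI) = λ² - trace · λ + det = 0.
  trace = 19 + 7 = 26, det = 19·7 - (4)² = 117.
Step 2 — discriminant:
  Δ = trace² - 4·det = 676 - 468 = 208.
Step 3 — eigenvalues:
  λ = (trace ± √Δ)/2 = (26 ± 14.4222)/2,
  λ_1 = 20.2111,  λ_2 = 5.7889.

Step 4 — unit eigenvector for λ_1: solve (Sigma - λ_1 I)v = 0. First row:
  (19 - 20.2111)·v_x + (4)·v_y = 0, i.e. (-1.2111)·v_x + (4)·v_y = 0,
  so v ∝ (b, λ_1 - a) = (4, 1.2111) = u.
  ||u|| = √((4)² + (1.2111)²) = √(17.4668) ≈ 4.1793,
  v_1 = u/||u|| ≈ (0.9571, 0.2898) (||v_1|| = 1).

λ_1 = 20.2111,  λ_2 = 5.7889;  v_1 ≈ (0.9571, 0.2898)


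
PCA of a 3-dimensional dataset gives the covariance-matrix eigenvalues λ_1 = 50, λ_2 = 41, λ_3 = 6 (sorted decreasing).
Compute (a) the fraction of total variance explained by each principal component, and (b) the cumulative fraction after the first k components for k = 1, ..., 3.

Step 1 — total variance = trace(Sigma) = Σ λ_i = 50 + 41 + 6 = 97.

Step 2 — fraction explained by component i = λ_i / Σ λ:
  PC1: 50/97 = 0.5155
  PC2: 41/97 = 0.4227
  PC3: 6/97 = 0.0619

Step 3 — cumulative fraction after k components = (λ_1 + ... + λ_k) / Σ λ:
  k = 1: 50/97 = 0.5155
  k = 2: (50 + 41)/97 = 91/97 = 0.9381
  k = 3: (50 + 41 + 6)/97 = 97/97 = 1

Summary (fraction, with percent):

explained: PC1 0.5155 (51.55%), PC2 0.4227 (42.27%), PC3 0.0619 (6.19%);  cumulative: 0.5155, 0.9381, 1


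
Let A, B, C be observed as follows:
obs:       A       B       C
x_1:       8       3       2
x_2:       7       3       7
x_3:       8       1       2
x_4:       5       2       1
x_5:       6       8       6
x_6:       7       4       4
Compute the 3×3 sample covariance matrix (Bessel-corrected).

Step 1 — column means:
  mean(A) = (8 + 7 + 8 + 5 + 6 + 7) / 6 = 41/6 = 6.8333
  mean(B) = (3 + 3 + 1 + 2 + 8 + 4) / 6 = 21/6 = 3.5
  mean(C) = (2 + 7 + 2 + 1 + 6 + 4) / 6 = 22/6 = 3.6667

Step 2 — sample covariance S[i,j] = (1/(n-1)) · Σ_k (x_{k,i} - mean_i) · (x_{k,j} - mean_j), with n-1 = 5.
  S[A,A] = ((1.1667)·(1.1667) + (0.1667)·(0.1667) + (1.1667)·(1.1667) + (-1.8333)·(-1.8333) + (-0.8333)·(-0.8333) + (0.1667)·(0.1667)) / 5 = 6.8333/5 = 1.3667
  S[A,B] = ((1.1667)·(-0.5) + (0.1667)·(-0.5) + (1.1667)·(-2.5) + (-1.8333)·(-1.5) + (-0.8333)·(4.5) + (0.1667)·(0.5)) / 5 = -4.5/5 = -0.9
  S[A,C] = ((1.1667)·(-1.6667) + (0.1667)·(3.3333) + (1.1667)·(-1.6667) + (-1.8333)·(-2.6667) + (-0.8333)·(2.3333) + (0.1667)·(0.3333)) / 5 = -0.3333/5 = -0.0667
  S[B,B] = ((-0.5)·(-0.5) + (-0.5)·(-0.5) + (-2.5)·(-2.5) + (-1.5)·(-1.5) + (4.5)·(4.5) + (0.5)·(0.5)) / 5 = 29.5/5 = 5.9
  S[B,C] = ((-0.5)·(-1.6667) + (-0.5)·(3.3333) + (-2.5)·(-1.6667) + (-1.5)·(-2.6667) + (4.5)·(2.3333) + (0.5)·(0.3333)) / 5 = 18/5 = 3.6
  S[C,C] = ((-1.6667)·(-1.6667) + (3.3333)·(3.3333) + (-1.6667)·(-1.6667) + (-2.6667)·(-2.6667) + (2.3333)·(2.3333) + (0.3333)·(0.3333)) / 5 = 29.3333/5 = 5.8667

S is symmetric (S[j,i] = S[i,j]). Assembling:

S = [[1.3667, -0.9, -0.0667],
 [-0.9, 5.9, 3.6],
 [-0.0667, 3.6, 5.8667]]


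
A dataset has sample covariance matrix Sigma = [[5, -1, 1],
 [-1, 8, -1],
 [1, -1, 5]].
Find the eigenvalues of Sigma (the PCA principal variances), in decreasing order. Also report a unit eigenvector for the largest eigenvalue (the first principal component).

Step 1 — characteristic polynomial p(λ) = det(λI - Sigma) = λ³ - tr·λ² + c_1·λ - det, where tr = trace, c_1 = sum of the principal 2×2 minors, det = det(Sigma):
  tr = 5 + 8 + 5 = 18,
  c_1 = (5·8 - (-1)²) + (5·5 - (1)²) + (8·5 - (-1)²) = 39 + 24 + 39 = 102,
  det = 5·(8·5 - (-1)²) - (-1)·((-1)·5 - (-1)·(1)) + (1)·((-1)·(-1) - 8·(1)) = 5·(39) - (-1)·(-4) + (1)·(-7) = 184.
  So p(λ) = λ³ - 18λ² + 102λ - 184.
Step 2 — look for an integer root (rational root theorem: any rational root is an integer divisor of 184). Testing λ = 4:
  p(4) = 64 - 288 + 408 - 184 = 0  ✓
  Dividing out (λ - 4): p(λ) = (λ - 4)(λ² - 14λ + 46).
Step 3 — remaining eigenvalues from the quadratic λ² - 14λ + 46 = 0:
  Δ = 14² - 4·46 = 196 - 184 = 12,  λ = (14 ± √12)/2 = (14 ± 3.4641)/2 ≈ 8.7321 or 5.2679.
  Sorted: λ_1 = 8.7321,  λ_2 = 5.2679,  λ_3 = 4  (check: sum = 18 = tr ✓).

Step 4 — unit eigenvector for λ_1 ≈ 8.7321: v spans the null space of (Sigma - λ_1 I), whose rows are
  r_1 = (-3.7321, -1, 1),  r_2 = (-1, -0.7321, -1),  r_3 = (1, -1, -3.7321).
  v is orthogonal to every row, so take v ∝ r_1 × r_2 = ((-1)·(-1) - (1)·(-0.7321), (1)·(-1) - (-3.7321)·(-1), (-3.7321)·(-0.7321) - (-1)·(-1)) ≈ (1.7321, -4.7321, 1.7321).
  Let u = (1.7321, -4.7321, 1.7321).
  ||u|| = √((1.7321)² + (-4.7321)² + (1.7321)²) = √(28.3923) ≈ 5.3284,  v_1 = u/||u|| ≈ (0.3251, -0.8881, 0.3251) (||v_1|| = 1).

λ_1 = 8.7321,  λ_2 = 5.2679,  λ_3 = 4;  v_1 ≈ (0.3251, -0.8881, 0.3251)
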